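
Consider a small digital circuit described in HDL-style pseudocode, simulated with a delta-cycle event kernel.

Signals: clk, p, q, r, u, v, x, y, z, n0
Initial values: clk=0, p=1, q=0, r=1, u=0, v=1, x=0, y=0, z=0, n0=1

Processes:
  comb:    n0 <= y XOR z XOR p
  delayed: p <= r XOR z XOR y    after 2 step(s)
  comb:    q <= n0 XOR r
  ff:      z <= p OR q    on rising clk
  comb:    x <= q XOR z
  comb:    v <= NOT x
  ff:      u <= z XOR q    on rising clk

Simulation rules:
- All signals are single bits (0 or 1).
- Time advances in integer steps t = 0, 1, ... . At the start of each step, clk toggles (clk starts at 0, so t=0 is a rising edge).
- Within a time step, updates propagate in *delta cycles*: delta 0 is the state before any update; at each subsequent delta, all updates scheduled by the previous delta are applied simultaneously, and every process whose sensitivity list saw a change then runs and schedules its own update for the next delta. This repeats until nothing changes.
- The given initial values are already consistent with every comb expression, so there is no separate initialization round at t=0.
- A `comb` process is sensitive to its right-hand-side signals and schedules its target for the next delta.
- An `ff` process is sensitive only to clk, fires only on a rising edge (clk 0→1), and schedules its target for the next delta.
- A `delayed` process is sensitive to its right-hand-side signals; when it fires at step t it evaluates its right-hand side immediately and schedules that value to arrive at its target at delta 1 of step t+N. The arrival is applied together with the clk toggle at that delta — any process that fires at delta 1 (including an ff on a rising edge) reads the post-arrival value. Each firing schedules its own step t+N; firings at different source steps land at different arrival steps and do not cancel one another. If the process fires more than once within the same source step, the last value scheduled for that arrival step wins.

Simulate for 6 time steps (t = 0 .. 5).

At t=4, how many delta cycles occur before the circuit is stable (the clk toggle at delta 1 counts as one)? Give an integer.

6

t0.Δ0 q=0 n0=1 z=0 u=0 v=1 clk=0 r=1 p=1 x=0 y=0
t0.Δ1 q=0 n0=1 z=0 u=0 v=1 clk=1 r=1 p=1 x=0 y=0
t0.Δ2 q=0 n0=1 z=1 u=0 v=1 clk=1 r=1 p=1 x=0 y=0
t0.Δ3 q=0 n0=0 z=1 u=0 v=1 clk=1 r=1 p=1 x=1 y=0
t0.Δ4 q=1 n0=0 z=1 u=0 v=0 clk=1 r=1 p=1 x=1 y=0
t0.Δ5 q=1 n0=0 z=1 u=0 v=0 clk=1 r=1 p=1 x=0 y=0
t0.Δ6 q=1 n0=0 z=1 u=0 v=1 clk=1 r=1 p=1 x=0 y=0
t1.Δ0 q=1 n0=0 z=1 u=0 v=1 clk=1 r=1 p=1 x=0 y=0
t1.Δ1 q=1 n0=0 z=1 u=0 v=1 clk=0 r=1 p=1 x=0 y=0
t2.Δ0 q=1 n0=0 z=1 u=0 v=1 clk=0 r=1 p=1 x=0 y=0
t2.Δ1 q=1 n0=0 z=1 u=0 v=1 clk=1 r=1 p=0 x=0 y=0
t2.Δ2 q=1 n0=1 z=1 u=0 v=1 clk=1 r=1 p=0 x=0 y=0
t2.Δ3 q=0 n0=1 z=1 u=0 v=1 clk=1 r=1 p=0 x=0 y=0
t2.Δ4 q=0 n0=1 z=1 u=0 v=1 clk=1 r=1 p=0 x=1 y=0
t2.Δ5 q=0 n0=1 z=1 u=0 v=0 clk=1 r=1 p=0 x=1 y=0
t3.Δ0 q=0 n0=1 z=1 u=0 v=0 clk=1 r=1 p=0 x=1 y=0
t3.Δ1 q=0 n0=1 z=1 u=0 v=0 clk=0 r=1 p=0 x=1 y=0
t4.Δ0 q=0 n0=1 z=1 u=0 v=0 clk=0 r=1 p=0 x=1 y=0
t4.Δ1 q=0 n0=1 z=1 u=0 v=0 clk=1 r=1 p=0 x=1 y=0
t4.Δ2 q=0 n0=1 z=0 u=1 v=0 clk=1 r=1 p=0 x=1 y=0
t4.Δ3 q=0 n0=0 z=0 u=1 v=0 clk=1 r=1 p=0 x=0 y=0
t4.Δ4 q=1 n0=0 z=0 u=1 v=1 clk=1 r=1 p=0 x=0 y=0
t4.Δ5 q=1 n0=0 z=0 u=1 v=1 clk=1 r=1 p=0 x=1 y=0
t4.Δ6 q=1 n0=0 z=0 u=1 v=0 clk=1 r=1 p=0 x=1 y=0
t5.Δ0 q=1 n0=0 z=0 u=1 v=0 clk=1 r=1 p=0 x=1 y=0
t5.Δ1 q=1 n0=0 z=0 u=1 v=0 clk=0 r=1 p=0 x=1 y=0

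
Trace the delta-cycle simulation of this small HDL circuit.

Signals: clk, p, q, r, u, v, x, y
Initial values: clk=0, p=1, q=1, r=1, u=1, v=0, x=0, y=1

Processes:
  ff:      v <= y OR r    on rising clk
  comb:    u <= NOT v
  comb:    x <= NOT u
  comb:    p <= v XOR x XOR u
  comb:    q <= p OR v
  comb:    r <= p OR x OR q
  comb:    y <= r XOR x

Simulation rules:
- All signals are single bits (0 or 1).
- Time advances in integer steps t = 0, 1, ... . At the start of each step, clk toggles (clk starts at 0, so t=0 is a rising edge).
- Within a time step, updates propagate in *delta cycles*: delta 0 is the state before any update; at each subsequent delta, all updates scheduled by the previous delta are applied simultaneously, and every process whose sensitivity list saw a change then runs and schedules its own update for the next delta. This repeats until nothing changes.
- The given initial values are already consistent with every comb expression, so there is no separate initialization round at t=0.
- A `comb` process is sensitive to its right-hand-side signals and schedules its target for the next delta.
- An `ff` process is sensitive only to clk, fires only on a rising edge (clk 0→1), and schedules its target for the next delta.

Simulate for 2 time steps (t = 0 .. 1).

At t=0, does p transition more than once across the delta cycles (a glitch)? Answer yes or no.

t0.Δ0 r=1 v=0 y=1 clk=0 u=1 p=1 q=1 x=0
t0.Δ1 r=1 v=0 y=1 clk=1 u=1 p=1 q=1 x=0
t0.Δ2 r=1 v=1 y=1 clk=1 u=1 p=1 q=1 x=0
t0.Δ3 r=1 v=1 y=1 clk=1 u=0 p=0 q=1 x=0
t0.Δ4 r=1 v=1 y=1 clk=1 u=0 p=1 q=1 x=1
t0.Δ5 r=1 v=1 y=0 clk=1 u=0 p=0 q=1 x=1
t1.Δ0 r=1 v=1 y=0 clk=1 u=0 p=0 q=1 x=1
t1.Δ1 r=1 v=1 y=0 clk=0 u=0 p=0 q=1 x=1

yes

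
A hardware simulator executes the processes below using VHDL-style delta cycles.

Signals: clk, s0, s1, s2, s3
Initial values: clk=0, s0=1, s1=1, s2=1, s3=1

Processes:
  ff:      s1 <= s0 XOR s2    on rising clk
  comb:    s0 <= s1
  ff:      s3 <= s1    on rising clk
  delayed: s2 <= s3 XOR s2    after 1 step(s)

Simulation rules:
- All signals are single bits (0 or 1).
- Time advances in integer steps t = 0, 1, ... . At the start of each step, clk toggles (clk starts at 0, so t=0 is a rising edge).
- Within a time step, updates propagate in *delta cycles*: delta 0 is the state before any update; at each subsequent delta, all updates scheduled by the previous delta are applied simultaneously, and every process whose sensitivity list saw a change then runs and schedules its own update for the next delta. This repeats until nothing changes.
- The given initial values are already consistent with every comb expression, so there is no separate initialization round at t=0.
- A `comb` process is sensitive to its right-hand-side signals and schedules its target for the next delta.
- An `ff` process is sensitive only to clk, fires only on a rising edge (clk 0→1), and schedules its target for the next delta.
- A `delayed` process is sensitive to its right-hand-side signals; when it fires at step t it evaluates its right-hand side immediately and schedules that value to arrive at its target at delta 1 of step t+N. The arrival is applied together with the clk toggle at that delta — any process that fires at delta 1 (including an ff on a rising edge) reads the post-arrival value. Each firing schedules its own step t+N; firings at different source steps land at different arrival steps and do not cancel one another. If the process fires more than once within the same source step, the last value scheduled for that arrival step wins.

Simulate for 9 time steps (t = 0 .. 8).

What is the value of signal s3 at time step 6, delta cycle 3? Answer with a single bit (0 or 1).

0

t=0 Δ0: s3=1 s0=1 s1=1 clk=0 s2=1
  Δ1: clk:0→1
  Δ2: s1:1→0
  Δ3: s0:1→0
  (3Δ to stable)
t=1 Δ0: s3=1 s0=0 s1=0 clk=1 s2=1
  Δ1: clk:1→0
  (1Δ to stable)
t=2 Δ0: s3=1 s0=0 s1=0 clk=0 s2=1
  Δ1: clk:0→1
  Δ2: s3:1→0, s1:0→1
  Δ3: s0:0→1
  (3Δ to stable)
t=3 Δ0: s3=0 s0=1 s1=1 clk=1 s2=1
  Δ1: clk:1→0
  (1Δ to stable)
t=4 Δ0: s3=0 s0=1 s1=1 clk=0 s2=1
  Δ1: clk:0→1
  Δ2: s3:0→1, s1:1→0
  Δ3: s0:1→0
  (3Δ to stable)
t=5 Δ0: s3=1 s0=0 s1=0 clk=1 s2=1
  Δ1: clk:1→0, s2:1→0
  (1Δ to stable)
t=6 Δ0: s3=1 s0=0 s1=0 clk=0 s2=0
  Δ1: clk:0→1, s2:0→1
  Δ2: s3:1→0, s1:0→1
  Δ3: s0:0→1
  (3Δ to stable)
t=7 Δ0: s3=0 s0=1 s1=1 clk=1 s2=1
  Δ1: clk:1→0
  (1Δ to stable)
t=8 Δ0: s3=0 s0=1 s1=1 clk=0 s2=1
  Δ1: clk:0→1
  Δ2: s3:0→1, s1:1→0
  Δ3: s0:1→0
  (3Δ to stable)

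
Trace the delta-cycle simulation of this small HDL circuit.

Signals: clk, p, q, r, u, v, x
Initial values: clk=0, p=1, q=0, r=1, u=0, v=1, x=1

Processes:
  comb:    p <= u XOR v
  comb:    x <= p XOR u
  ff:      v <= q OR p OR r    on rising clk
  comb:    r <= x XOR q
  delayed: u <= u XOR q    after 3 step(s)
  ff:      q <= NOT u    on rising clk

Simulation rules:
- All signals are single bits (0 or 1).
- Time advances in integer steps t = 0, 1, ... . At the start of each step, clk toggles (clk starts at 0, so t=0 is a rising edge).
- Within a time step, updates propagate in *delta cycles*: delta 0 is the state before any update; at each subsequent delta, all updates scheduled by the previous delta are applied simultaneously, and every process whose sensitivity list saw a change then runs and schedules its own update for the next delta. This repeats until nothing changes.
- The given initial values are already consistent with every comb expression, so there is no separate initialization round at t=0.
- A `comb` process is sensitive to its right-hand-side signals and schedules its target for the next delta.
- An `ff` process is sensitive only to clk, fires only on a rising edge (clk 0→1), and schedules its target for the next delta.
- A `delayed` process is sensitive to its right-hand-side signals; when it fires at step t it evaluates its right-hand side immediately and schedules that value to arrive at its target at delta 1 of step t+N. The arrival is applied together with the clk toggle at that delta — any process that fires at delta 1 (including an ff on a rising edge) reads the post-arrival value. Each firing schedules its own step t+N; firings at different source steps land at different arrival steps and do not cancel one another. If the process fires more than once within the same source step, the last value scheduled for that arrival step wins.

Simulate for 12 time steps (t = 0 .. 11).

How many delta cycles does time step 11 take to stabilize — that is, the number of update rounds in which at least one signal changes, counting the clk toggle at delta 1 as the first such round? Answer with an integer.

[bits: p,clk,u,v,r,x,q]
t=0: Δ0=1001110 Δ1=1101110 Δ2=1101111 Δ3=1101011 | 3Δ
t=1: Δ0=1101011 Δ1=1001011 | 1Δ
t=2: Δ0=1001011 Δ1=1101011 | 1Δ
t=3: Δ0=1101011 Δ1=1011011 Δ2=0011001 Δ3=0011111 Δ4=0011011 | 4Δ
t=4: Δ0=0011011 Δ1=0111011 Δ2=0111010 Δ3=0111110 | 3Δ
t=5: Δ0=0111110 Δ1=0011110 | 1Δ
t=6: Δ0=0011110 Δ1=0101110 Δ2=1101101 Δ3=1101111 Δ4=1101011 | 4Δ
t=7: Δ0=1101011 Δ1=1011011 Δ2=0011001 Δ3=0011111 Δ4=0011011 | 4Δ
t=8: Δ0=0011011 Δ1=0111011 Δ2=0111010 Δ3=0111110 | 3Δ
t=9: Δ0=0111110 Δ1=0011110 | 1Δ
t=10: Δ0=0011110 Δ1=0101110 Δ2=1101101 Δ3=1101111 Δ4=1101011 | 4Δ
t=11: Δ0=1101011 Δ1=1011011 Δ2=0011001 Δ3=0011111 Δ4=0011011 | 4Δ

4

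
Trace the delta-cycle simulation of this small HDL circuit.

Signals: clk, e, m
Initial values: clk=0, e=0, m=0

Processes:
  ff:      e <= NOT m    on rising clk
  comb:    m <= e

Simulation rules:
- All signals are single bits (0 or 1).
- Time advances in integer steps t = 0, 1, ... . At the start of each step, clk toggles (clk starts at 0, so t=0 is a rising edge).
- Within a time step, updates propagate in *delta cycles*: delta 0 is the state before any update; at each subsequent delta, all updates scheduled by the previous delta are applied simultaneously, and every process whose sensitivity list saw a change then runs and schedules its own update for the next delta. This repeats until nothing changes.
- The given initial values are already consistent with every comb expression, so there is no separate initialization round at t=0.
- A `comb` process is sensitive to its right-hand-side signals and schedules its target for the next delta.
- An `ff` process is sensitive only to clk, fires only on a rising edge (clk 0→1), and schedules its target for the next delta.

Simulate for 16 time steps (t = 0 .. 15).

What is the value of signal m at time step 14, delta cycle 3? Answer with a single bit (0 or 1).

[bits: e,m,clk]
t=0: Δ0=000 Δ1=001 Δ2=101 Δ3=111 | 3Δ
t=1: Δ0=111 Δ1=110 | 1Δ
t=2: Δ0=110 Δ1=111 Δ2=011 Δ3=001 | 3Δ
t=3: Δ0=001 Δ1=000 | 1Δ
t=4: Δ0=000 Δ1=001 Δ2=101 Δ3=111 | 3Δ
t=5: Δ0=111 Δ1=110 | 1Δ
t=6: Δ0=110 Δ1=111 Δ2=011 Δ3=001 | 3Δ
t=7: Δ0=001 Δ1=000 | 1Δ
t=8: Δ0=000 Δ1=001 Δ2=101 Δ3=111 | 3Δ
t=9: Δ0=111 Δ1=110 | 1Δ
t=10: Δ0=110 Δ1=111 Δ2=011 Δ3=001 | 3Δ
t=11: Δ0=001 Δ1=000 | 1Δ
t=12: Δ0=000 Δ1=001 Δ2=101 Δ3=111 | 3Δ
t=13: Δ0=111 Δ1=110 | 1Δ
t=14: Δ0=110 Δ1=111 Δ2=011 Δ3=001 | 3Δ
t=15: Δ0=001 Δ1=000 | 1Δ

0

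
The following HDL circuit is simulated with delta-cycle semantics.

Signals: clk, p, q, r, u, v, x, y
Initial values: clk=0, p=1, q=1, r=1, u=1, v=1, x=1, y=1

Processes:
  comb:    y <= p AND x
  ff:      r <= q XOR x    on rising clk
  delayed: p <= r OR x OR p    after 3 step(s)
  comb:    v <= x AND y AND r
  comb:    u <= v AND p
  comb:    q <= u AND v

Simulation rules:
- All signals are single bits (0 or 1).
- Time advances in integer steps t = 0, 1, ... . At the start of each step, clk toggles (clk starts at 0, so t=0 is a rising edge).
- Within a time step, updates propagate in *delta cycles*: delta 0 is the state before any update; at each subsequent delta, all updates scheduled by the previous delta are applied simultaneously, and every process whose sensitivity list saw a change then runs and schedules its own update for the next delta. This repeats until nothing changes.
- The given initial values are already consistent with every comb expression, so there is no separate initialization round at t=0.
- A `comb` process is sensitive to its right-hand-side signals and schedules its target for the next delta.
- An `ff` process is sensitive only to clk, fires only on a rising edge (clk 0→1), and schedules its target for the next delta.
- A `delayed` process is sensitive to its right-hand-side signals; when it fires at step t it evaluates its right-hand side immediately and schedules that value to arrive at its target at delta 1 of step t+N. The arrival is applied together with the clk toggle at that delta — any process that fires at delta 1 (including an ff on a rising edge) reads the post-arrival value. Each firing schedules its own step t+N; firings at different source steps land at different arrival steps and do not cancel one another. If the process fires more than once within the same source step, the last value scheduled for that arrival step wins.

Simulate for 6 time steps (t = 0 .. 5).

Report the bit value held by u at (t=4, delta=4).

0

t0.Δ0 r=1 p=1 x=1 y=1 clk=0 u=1 v=1 q=1
t0.Δ1 r=1 p=1 x=1 y=1 clk=1 u=1 v=1 q=1
t0.Δ2 r=0 p=1 x=1 y=1 clk=1 u=1 v=1 q=1
t0.Δ3 r=0 p=1 x=1 y=1 clk=1 u=1 v=0 q=1
t0.Δ4 r=0 p=1 x=1 y=1 clk=1 u=0 v=0 q=0
t1.Δ0 r=0 p=1 x=1 y=1 clk=1 u=0 v=0 q=0
t1.Δ1 r=0 p=1 x=1 y=1 clk=0 u=0 v=0 q=0
t2.Δ0 r=0 p=1 x=1 y=1 clk=0 u=0 v=0 q=0
t2.Δ1 r=0 p=1 x=1 y=1 clk=1 u=0 v=0 q=0
t2.Δ2 r=1 p=1 x=1 y=1 clk=1 u=0 v=0 q=0
t2.Δ3 r=1 p=1 x=1 y=1 clk=1 u=0 v=1 q=0
t2.Δ4 r=1 p=1 x=1 y=1 clk=1 u=1 v=1 q=0
t2.Δ5 r=1 p=1 x=1 y=1 clk=1 u=1 v=1 q=1
t3.Δ0 r=1 p=1 x=1 y=1 clk=1 u=1 v=1 q=1
t3.Δ1 r=1 p=1 x=1 y=1 clk=0 u=1 v=1 q=1
t4.Δ0 r=1 p=1 x=1 y=1 clk=0 u=1 v=1 q=1
t4.Δ1 r=1 p=1 x=1 y=1 clk=1 u=1 v=1 q=1
t4.Δ2 r=0 p=1 x=1 y=1 clk=1 u=1 v=1 q=1
t4.Δ3 r=0 p=1 x=1 y=1 clk=1 u=1 v=0 q=1
t4.Δ4 r=0 p=1 x=1 y=1 clk=1 u=0 v=0 q=0
t5.Δ0 r=0 p=1 x=1 y=1 clk=1 u=0 v=0 q=0
t5.Δ1 r=0 p=1 x=1 y=1 clk=0 u=0 v=0 q=0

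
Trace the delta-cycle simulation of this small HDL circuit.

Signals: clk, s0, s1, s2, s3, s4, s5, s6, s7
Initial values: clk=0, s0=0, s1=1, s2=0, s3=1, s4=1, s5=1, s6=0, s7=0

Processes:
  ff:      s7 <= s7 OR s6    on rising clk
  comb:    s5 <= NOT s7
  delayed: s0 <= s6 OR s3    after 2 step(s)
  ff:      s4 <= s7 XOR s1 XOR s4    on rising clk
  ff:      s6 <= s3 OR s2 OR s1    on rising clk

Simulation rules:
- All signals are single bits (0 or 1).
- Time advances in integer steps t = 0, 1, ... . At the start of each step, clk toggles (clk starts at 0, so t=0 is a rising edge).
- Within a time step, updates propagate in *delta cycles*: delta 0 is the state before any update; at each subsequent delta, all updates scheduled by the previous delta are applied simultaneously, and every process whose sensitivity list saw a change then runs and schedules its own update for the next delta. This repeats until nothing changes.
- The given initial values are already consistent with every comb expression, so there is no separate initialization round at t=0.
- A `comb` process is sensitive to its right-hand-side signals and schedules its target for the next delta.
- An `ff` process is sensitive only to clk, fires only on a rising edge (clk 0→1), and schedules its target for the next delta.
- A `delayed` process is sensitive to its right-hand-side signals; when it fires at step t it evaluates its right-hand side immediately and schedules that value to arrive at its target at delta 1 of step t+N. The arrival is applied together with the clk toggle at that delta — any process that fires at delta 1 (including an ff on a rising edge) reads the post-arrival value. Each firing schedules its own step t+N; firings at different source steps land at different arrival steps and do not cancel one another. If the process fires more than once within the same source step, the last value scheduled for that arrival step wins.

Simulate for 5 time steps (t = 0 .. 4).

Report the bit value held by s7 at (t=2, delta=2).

1

t0.Δ0 s4=1 s3=1 s5=1 s1=1 s2=0 s7=0 clk=0 s0=0 s6=0
t0.Δ1 s4=1 s3=1 s5=1 s1=1 s2=0 s7=0 clk=1 s0=0 s6=0
t0.Δ2 s4=0 s3=1 s5=1 s1=1 s2=0 s7=0 clk=1 s0=0 s6=1
t1.Δ0 s4=0 s3=1 s5=1 s1=1 s2=0 s7=0 clk=1 s0=0 s6=1
t1.Δ1 s4=0 s3=1 s5=1 s1=1 s2=0 s7=0 clk=0 s0=0 s6=1
t2.Δ0 s4=0 s3=1 s5=1 s1=1 s2=0 s7=0 clk=0 s0=0 s6=1
t2.Δ1 s4=0 s3=1 s5=1 s1=1 s2=0 s7=0 clk=1 s0=1 s6=1
t2.Δ2 s4=1 s3=1 s5=1 s1=1 s2=0 s7=1 clk=1 s0=1 s6=1
t2.Δ3 s4=1 s3=1 s5=0 s1=1 s2=0 s7=1 clk=1 s0=1 s6=1
t3.Δ0 s4=1 s3=1 s5=0 s1=1 s2=0 s7=1 clk=1 s0=1 s6=1
t3.Δ1 s4=1 s3=1 s5=0 s1=1 s2=0 s7=1 clk=0 s0=1 s6=1
t4.Δ0 s4=1 s3=1 s5=0 s1=1 s2=0 s7=1 clk=0 s0=1 s6=1
t4.Δ1 s4=1 s3=1 s5=0 s1=1 s2=0 s7=1 clk=1 s0=1 s6=1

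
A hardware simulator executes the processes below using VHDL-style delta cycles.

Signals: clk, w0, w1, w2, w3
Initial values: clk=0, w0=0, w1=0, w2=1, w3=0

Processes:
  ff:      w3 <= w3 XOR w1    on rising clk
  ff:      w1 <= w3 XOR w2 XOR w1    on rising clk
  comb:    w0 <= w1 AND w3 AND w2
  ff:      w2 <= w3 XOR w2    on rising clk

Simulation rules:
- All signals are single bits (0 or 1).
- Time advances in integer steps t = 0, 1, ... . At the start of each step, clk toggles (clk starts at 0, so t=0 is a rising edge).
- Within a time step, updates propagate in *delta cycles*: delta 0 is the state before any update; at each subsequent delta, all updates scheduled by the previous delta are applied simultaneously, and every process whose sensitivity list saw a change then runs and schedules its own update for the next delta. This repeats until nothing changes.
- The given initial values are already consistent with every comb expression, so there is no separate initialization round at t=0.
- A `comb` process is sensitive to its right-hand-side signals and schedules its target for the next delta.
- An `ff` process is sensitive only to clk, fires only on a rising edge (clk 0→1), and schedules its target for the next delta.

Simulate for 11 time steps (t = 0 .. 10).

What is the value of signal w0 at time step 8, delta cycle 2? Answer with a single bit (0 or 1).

[bits: w3,w0,w1,w2,clk]
t=0: Δ0=00010 Δ1=00011 Δ2=00111 | 2Δ
t=1: Δ0=00111 Δ1=00110 | 1Δ
t=2: Δ0=00110 Δ1=00111 Δ2=10011 | 2Δ
t=3: Δ0=10011 Δ1=10010 | 1Δ
t=4: Δ0=10010 Δ1=10011 Δ2=10001 | 2Δ
t=5: Δ0=10001 Δ1=10000 | 1Δ
t=6: Δ0=10000 Δ1=10001 Δ2=10111 Δ3=11111 | 3Δ
t=7: Δ0=11111 Δ1=11110 | 1Δ
t=8: Δ0=11110 Δ1=11111 Δ2=01101 Δ3=00101 | 3Δ
t=9: Δ0=00101 Δ1=00100 | 1Δ
t=10: Δ0=00100 Δ1=00101 Δ2=10101 | 2Δ

1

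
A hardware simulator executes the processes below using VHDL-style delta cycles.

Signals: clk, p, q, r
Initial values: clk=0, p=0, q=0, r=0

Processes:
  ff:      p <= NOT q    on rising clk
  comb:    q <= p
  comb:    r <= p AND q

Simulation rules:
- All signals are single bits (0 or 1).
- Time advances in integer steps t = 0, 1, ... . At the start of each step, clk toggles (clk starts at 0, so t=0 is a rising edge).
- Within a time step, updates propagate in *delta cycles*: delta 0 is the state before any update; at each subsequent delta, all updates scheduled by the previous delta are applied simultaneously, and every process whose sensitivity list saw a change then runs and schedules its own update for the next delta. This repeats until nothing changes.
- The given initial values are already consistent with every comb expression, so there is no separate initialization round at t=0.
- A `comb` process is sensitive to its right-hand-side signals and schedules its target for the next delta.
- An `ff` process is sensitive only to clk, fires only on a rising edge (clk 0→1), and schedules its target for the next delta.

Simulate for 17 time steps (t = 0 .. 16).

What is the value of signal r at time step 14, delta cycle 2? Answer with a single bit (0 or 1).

t0.Δ0 q=0 r=0 p=0 clk=0
t0.Δ1 q=0 r=0 p=0 clk=1
t0.Δ2 q=0 r=0 p=1 clk=1
t0.Δ3 q=1 r=0 p=1 clk=1
t0.Δ4 q=1 r=1 p=1 clk=1
t1.Δ0 q=1 r=1 p=1 clk=1
t1.Δ1 q=1 r=1 p=1 clk=0
t2.Δ0 q=1 r=1 p=1 clk=0
t2.Δ1 q=1 r=1 p=1 clk=1
t2.Δ2 q=1 r=1 p=0 clk=1
t2.Δ3 q=0 r=0 p=0 clk=1
t3.Δ0 q=0 r=0 p=0 clk=1
t3.Δ1 q=0 r=0 p=0 clk=0
t4.Δ0 q=0 r=0 p=0 clk=0
t4.Δ1 q=0 r=0 p=0 clk=1
t4.Δ2 q=0 r=0 p=1 clk=1
t4.Δ3 q=1 r=0 p=1 clk=1
t4.Δ4 q=1 r=1 p=1 clk=1
t5.Δ0 q=1 r=1 p=1 clk=1
t5.Δ1 q=1 r=1 p=1 clk=0
t6.Δ0 q=1 r=1 p=1 clk=0
t6.Δ1 q=1 r=1 p=1 clk=1
t6.Δ2 q=1 r=1 p=0 clk=1
t6.Δ3 q=0 r=0 p=0 clk=1
t7.Δ0 q=0 r=0 p=0 clk=1
t7.Δ1 q=0 r=0 p=0 clk=0
t8.Δ0 q=0 r=0 p=0 clk=0
t8.Δ1 q=0 r=0 p=0 clk=1
t8.Δ2 q=0 r=0 p=1 clk=1
t8.Δ3 q=1 r=0 p=1 clk=1
t8.Δ4 q=1 r=1 p=1 clk=1
t9.Δ0 q=1 r=1 p=1 clk=1
t9.Δ1 q=1 r=1 p=1 clk=0
t10.Δ0 q=1 r=1 p=1 clk=0
t10.Δ1 q=1 r=1 p=1 clk=1
t10.Δ2 q=1 r=1 p=0 clk=1
t10.Δ3 q=0 r=0 p=0 clk=1
t11.Δ0 q=0 r=0 p=0 clk=1
t11.Δ1 q=0 r=0 p=0 clk=0
t12.Δ0 q=0 r=0 p=0 clk=0
t12.Δ1 q=0 r=0 p=0 clk=1
t12.Δ2 q=0 r=0 p=1 clk=1
t12.Δ3 q=1 r=0 p=1 clk=1
t12.Δ4 q=1 r=1 p=1 clk=1
t13.Δ0 q=1 r=1 p=1 clk=1
t13.Δ1 q=1 r=1 p=1 clk=0
t14.Δ0 q=1 r=1 p=1 clk=0
t14.Δ1 q=1 r=1 p=1 clk=1
t14.Δ2 q=1 r=1 p=0 clk=1
t14.Δ3 q=0 r=0 p=0 clk=1
t15.Δ0 q=0 r=0 p=0 clk=1
t15.Δ1 q=0 r=0 p=0 clk=0
t16.Δ0 q=0 r=0 p=0 clk=0
t16.Δ1 q=0 r=0 p=0 clk=1
t16.Δ2 q=0 r=0 p=1 clk=1
t16.Δ3 q=1 r=0 p=1 clk=1
t16.Δ4 q=1 r=1 p=1 clk=1

1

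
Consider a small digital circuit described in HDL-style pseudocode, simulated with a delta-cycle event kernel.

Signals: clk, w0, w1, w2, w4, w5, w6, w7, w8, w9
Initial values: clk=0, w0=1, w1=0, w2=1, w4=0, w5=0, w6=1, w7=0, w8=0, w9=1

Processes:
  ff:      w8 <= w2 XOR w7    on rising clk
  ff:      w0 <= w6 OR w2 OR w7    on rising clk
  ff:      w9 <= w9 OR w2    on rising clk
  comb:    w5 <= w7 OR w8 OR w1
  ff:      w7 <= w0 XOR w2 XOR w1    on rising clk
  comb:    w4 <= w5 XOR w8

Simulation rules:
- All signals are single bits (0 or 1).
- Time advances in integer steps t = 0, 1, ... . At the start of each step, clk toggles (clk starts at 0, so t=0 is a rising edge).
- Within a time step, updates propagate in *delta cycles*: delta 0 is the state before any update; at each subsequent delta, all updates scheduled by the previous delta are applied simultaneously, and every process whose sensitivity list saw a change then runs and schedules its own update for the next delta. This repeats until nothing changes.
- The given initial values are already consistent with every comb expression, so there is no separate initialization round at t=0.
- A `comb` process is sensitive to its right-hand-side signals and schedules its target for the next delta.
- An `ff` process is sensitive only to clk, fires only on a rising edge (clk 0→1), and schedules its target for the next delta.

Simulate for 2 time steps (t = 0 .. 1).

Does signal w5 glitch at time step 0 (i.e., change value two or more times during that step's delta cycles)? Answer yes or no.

no

[bits: w4,w1,w7,w5,w9,w2,w0,w8,clk,w6]
t=0: Δ0=0000111001 Δ1=0000111011 Δ2=0000111111 Δ3=1001111111 Δ4=0001111111 | 4Δ
t=1: Δ0=0001111111 Δ1=0001111101 | 1Δ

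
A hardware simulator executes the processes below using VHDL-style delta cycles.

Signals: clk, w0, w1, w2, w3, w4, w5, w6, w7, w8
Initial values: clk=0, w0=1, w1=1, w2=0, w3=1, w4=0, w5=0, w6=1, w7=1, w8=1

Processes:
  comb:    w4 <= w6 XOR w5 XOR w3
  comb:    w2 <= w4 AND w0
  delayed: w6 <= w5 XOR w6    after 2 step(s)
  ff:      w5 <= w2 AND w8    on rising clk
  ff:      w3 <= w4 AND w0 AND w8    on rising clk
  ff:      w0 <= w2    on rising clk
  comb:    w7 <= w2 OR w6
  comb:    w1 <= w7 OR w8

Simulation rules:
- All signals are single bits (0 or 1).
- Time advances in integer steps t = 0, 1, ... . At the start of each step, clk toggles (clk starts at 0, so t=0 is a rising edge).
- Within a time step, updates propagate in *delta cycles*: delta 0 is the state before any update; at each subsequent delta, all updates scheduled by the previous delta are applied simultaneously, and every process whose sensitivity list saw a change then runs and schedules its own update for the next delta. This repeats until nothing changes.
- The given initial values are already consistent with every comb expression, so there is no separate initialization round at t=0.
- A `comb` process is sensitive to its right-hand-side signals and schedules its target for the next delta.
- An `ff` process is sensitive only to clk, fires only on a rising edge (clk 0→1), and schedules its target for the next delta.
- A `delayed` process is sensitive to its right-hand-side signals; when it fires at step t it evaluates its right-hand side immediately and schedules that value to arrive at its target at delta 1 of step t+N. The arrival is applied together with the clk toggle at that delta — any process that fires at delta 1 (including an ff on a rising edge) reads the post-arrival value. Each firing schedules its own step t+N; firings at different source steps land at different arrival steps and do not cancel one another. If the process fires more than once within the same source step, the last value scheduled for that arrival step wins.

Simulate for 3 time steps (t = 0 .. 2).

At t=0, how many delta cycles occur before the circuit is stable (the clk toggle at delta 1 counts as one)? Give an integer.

t=0 Δ0: w4=0 w5=0 w8=1 w2=0 clk=0 w3=1 w0=1 w6=1 w1=1 w7=1
  Δ1: clk:0→1
  Δ2: w3:1→0, w0:1→0
  Δ3: w4:0→1
  (3Δ to stable)
t=1 Δ0: w4=1 w5=0 w8=1 w2=0 clk=1 w3=0 w0=0 w6=1 w1=1 w7=1
  Δ1: clk:1→0
  (1Δ to stable)
t=2 Δ0: w4=1 w5=0 w8=1 w2=0 clk=0 w3=0 w0=0 w6=1 w1=1 w7=1
  Δ1: clk:0→1
  (1Δ to stable)

3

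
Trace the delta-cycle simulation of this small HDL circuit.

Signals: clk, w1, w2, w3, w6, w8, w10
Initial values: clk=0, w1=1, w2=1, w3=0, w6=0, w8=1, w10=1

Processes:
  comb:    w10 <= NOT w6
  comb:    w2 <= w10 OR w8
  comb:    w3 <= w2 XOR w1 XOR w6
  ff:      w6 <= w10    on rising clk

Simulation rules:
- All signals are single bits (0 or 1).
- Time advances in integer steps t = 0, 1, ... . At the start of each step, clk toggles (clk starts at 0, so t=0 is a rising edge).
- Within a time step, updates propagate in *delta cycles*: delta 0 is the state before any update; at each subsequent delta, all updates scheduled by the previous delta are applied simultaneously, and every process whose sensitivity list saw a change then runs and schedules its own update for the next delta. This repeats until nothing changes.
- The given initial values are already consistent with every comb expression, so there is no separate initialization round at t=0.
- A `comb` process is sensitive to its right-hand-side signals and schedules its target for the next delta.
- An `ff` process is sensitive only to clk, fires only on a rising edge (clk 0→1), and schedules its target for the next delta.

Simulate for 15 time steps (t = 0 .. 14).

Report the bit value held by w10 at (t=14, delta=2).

0

t0.Δ0 clk=0 w10=1 w1=1 w3=0 w8=1 w6=0 w2=1
t0.Δ1 clk=1 w10=1 w1=1 w3=0 w8=1 w6=0 w2=1
t0.Δ2 clk=1 w10=1 w1=1 w3=0 w8=1 w6=1 w2=1
t0.Δ3 clk=1 w10=0 w1=1 w3=1 w8=1 w6=1 w2=1
t1.Δ0 clk=1 w10=0 w1=1 w3=1 w8=1 w6=1 w2=1
t1.Δ1 clk=0 w10=0 w1=1 w3=1 w8=1 w6=1 w2=1
t2.Δ0 clk=0 w10=0 w1=1 w3=1 w8=1 w6=1 w2=1
t2.Δ1 clk=1 w10=0 w1=1 w3=1 w8=1 w6=1 w2=1
t2.Δ2 clk=1 w10=0 w1=1 w3=1 w8=1 w6=0 w2=1
t2.Δ3 clk=1 w10=1 w1=1 w3=0 w8=1 w6=0 w2=1
t3.Δ0 clk=1 w10=1 w1=1 w3=0 w8=1 w6=0 w2=1
t3.Δ1 clk=0 w10=1 w1=1 w3=0 w8=1 w6=0 w2=1
t4.Δ0 clk=0 w10=1 w1=1 w3=0 w8=1 w6=0 w2=1
t4.Δ1 clk=1 w10=1 w1=1 w3=0 w8=1 w6=0 w2=1
t4.Δ2 clk=1 w10=1 w1=1 w3=0 w8=1 w6=1 w2=1
t4.Δ3 clk=1 w10=0 w1=1 w3=1 w8=1 w6=1 w2=1
t5.Δ0 clk=1 w10=0 w1=1 w3=1 w8=1 w6=1 w2=1
t5.Δ1 clk=0 w10=0 w1=1 w3=1 w8=1 w6=1 w2=1
t6.Δ0 clk=0 w10=0 w1=1 w3=1 w8=1 w6=1 w2=1
t6.Δ1 clk=1 w10=0 w1=1 w3=1 w8=1 w6=1 w2=1
t6.Δ2 clk=1 w10=0 w1=1 w3=1 w8=1 w6=0 w2=1
t6.Δ3 clk=1 w10=1 w1=1 w3=0 w8=1 w6=0 w2=1
t7.Δ0 clk=1 w10=1 w1=1 w3=0 w8=1 w6=0 w2=1
t7.Δ1 clk=0 w10=1 w1=1 w3=0 w8=1 w6=0 w2=1
t8.Δ0 clk=0 w10=1 w1=1 w3=0 w8=1 w6=0 w2=1
t8.Δ1 clk=1 w10=1 w1=1 w3=0 w8=1 w6=0 w2=1
t8.Δ2 clk=1 w10=1 w1=1 w3=0 w8=1 w6=1 w2=1
t8.Δ3 clk=1 w10=0 w1=1 w3=1 w8=1 w6=1 w2=1
t9.Δ0 clk=1 w10=0 w1=1 w3=1 w8=1 w6=1 w2=1
t9.Δ1 clk=0 w10=0 w1=1 w3=1 w8=1 w6=1 w2=1
t10.Δ0 clk=0 w10=0 w1=1 w3=1 w8=1 w6=1 w2=1
t10.Δ1 clk=1 w10=0 w1=1 w3=1 w8=1 w6=1 w2=1
t10.Δ2 clk=1 w10=0 w1=1 w3=1 w8=1 w6=0 w2=1
t10.Δ3 clk=1 w10=1 w1=1 w3=0 w8=1 w6=0 w2=1
t11.Δ0 clk=1 w10=1 w1=1 w3=0 w8=1 w6=0 w2=1
t11.Δ1 clk=0 w10=1 w1=1 w3=0 w8=1 w6=0 w2=1
t12.Δ0 clk=0 w10=1 w1=1 w3=0 w8=1 w6=0 w2=1
t12.Δ1 clk=1 w10=1 w1=1 w3=0 w8=1 w6=0 w2=1
t12.Δ2 clk=1 w10=1 w1=1 w3=0 w8=1 w6=1 w2=1
t12.Δ3 clk=1 w10=0 w1=1 w3=1 w8=1 w6=1 w2=1
t13.Δ0 clk=1 w10=0 w1=1 w3=1 w8=1 w6=1 w2=1
t13.Δ1 clk=0 w10=0 w1=1 w3=1 w8=1 w6=1 w2=1
t14.Δ0 clk=0 w10=0 w1=1 w3=1 w8=1 w6=1 w2=1
t14.Δ1 clk=1 w10=0 w1=1 w3=1 w8=1 w6=1 w2=1
t14.Δ2 clk=1 w10=0 w1=1 w3=1 w8=1 w6=0 w2=1
t14.Δ3 clk=1 w10=1 w1=1 w3=0 w8=1 w6=0 w2=1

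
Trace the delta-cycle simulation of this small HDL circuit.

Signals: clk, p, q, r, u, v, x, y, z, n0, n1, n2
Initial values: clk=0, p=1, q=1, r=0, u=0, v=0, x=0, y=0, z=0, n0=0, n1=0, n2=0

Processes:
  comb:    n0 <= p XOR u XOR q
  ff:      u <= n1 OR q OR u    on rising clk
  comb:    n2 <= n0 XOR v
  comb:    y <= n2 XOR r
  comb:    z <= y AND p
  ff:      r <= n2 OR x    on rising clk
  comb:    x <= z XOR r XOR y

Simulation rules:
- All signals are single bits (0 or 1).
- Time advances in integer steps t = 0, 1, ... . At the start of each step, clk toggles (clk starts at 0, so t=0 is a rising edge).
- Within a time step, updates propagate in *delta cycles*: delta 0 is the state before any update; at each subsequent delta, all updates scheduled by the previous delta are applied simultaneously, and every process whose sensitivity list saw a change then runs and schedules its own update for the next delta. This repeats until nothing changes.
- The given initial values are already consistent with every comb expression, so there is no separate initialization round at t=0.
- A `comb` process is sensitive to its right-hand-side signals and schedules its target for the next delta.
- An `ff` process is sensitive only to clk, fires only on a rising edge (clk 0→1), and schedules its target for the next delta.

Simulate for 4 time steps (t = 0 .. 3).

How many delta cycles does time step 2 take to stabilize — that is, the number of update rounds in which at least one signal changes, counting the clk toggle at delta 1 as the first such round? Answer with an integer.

5

t=0 Δ0: q=1 z=0 x=0 u=0 n2=0 v=0 y=0 clk=0 r=0 n1=0 p=1 n0=0
  Δ1: clk:0→1
  Δ2: u:0→1
  Δ3: n0:0→1
  Δ4: n2:0→1
  Δ5: y:0→1
  Δ6: z:0→1, x:0→1
  Δ7: x:1→0
  (7Δ to stable)
t=1 Δ0: q=1 z=1 x=0 u=1 n2=1 v=0 y=1 clk=1 r=0 n1=0 p=1 n0=1
  Δ1: clk:1→0
  (1Δ to stable)
t=2 Δ0: q=1 z=1 x=0 u=1 n2=1 v=0 y=1 clk=0 r=0 n1=0 p=1 n0=1
  Δ1: clk:0→1
  Δ2: r:0→1
  Δ3: x:0→1, y:1→0
  Δ4: z:1→0, x:1→0
  Δ5: x:0→1
  (5Δ to stable)
t=3 Δ0: q=1 z=0 x=1 u=1 n2=1 v=0 y=0 clk=1 r=1 n1=0 p=1 n0=1
  Δ1: clk:1→0
  (1Δ to stable)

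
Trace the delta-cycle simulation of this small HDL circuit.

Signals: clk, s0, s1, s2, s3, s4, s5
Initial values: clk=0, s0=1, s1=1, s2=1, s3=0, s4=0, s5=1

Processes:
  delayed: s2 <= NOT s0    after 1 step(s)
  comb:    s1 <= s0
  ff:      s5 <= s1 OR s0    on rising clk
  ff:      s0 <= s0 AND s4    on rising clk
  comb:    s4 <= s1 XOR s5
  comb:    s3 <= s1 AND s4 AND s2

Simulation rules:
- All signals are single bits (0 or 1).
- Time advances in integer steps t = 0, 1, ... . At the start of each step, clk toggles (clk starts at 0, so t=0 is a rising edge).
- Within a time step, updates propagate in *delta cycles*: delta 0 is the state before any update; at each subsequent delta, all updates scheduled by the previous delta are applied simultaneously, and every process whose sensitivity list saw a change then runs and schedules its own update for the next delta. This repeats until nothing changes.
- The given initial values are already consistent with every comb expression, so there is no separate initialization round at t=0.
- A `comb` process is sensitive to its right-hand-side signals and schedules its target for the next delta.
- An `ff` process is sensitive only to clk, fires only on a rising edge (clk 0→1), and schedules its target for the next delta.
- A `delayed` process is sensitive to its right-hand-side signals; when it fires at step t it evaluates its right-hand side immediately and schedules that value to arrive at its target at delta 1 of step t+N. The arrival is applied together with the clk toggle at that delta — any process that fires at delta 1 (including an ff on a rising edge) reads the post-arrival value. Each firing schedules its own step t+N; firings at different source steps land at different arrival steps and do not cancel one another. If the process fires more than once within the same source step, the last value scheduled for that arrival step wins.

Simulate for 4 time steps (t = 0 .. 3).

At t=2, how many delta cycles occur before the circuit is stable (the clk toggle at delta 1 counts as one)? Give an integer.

t0.Δ0 s3=0 s0=1 s1=1 clk=0 s5=1 s2=1 s4=0
t0.Δ1 s3=0 s0=1 s1=1 clk=1 s5=1 s2=1 s4=0
t0.Δ2 s3=0 s0=0 s1=1 clk=1 s5=1 s2=1 s4=0
t0.Δ3 s3=0 s0=0 s1=0 clk=1 s5=1 s2=1 s4=0
t0.Δ4 s3=0 s0=0 s1=0 clk=1 s5=1 s2=1 s4=1
t1.Δ0 s3=0 s0=0 s1=0 clk=1 s5=1 s2=1 s4=1
t1.Δ1 s3=0 s0=0 s1=0 clk=0 s5=1 s2=1 s4=1
t2.Δ0 s3=0 s0=0 s1=0 clk=0 s5=1 s2=1 s4=1
t2.Δ1 s3=0 s0=0 s1=0 clk=1 s5=1 s2=1 s4=1
t2.Δ2 s3=0 s0=0 s1=0 clk=1 s5=0 s2=1 s4=1
t2.Δ3 s3=0 s0=0 s1=0 clk=1 s5=0 s2=1 s4=0
t3.Δ0 s3=0 s0=0 s1=0 clk=1 s5=0 s2=1 s4=0
t3.Δ1 s3=0 s0=0 s1=0 clk=0 s5=0 s2=1 s4=0

3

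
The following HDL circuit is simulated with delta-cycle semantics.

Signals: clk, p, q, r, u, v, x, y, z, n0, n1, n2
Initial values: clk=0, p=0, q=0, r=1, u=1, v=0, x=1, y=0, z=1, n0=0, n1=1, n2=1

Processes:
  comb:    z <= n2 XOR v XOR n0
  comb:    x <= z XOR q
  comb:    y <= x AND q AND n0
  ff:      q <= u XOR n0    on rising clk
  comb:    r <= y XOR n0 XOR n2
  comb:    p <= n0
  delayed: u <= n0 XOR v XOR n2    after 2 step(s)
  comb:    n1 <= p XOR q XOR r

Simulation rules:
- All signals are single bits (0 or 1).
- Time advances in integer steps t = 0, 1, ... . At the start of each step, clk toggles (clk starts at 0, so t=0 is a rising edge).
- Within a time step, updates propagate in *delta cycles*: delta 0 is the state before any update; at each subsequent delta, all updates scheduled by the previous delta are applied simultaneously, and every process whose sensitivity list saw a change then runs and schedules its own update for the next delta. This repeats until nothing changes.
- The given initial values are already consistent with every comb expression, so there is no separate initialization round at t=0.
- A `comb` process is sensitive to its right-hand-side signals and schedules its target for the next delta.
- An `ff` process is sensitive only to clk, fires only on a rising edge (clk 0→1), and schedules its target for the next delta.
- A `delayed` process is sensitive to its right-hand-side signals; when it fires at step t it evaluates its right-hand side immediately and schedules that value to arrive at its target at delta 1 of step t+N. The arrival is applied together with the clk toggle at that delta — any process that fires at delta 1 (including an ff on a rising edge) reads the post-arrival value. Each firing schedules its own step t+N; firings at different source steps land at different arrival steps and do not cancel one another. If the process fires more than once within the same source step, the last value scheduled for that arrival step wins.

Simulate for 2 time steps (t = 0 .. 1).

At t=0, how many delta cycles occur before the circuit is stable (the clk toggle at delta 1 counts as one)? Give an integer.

3

t=0 Δ0: p=0 r=1 z=1 y=0 x=1 v=0 u=1 n0=0 n2=1 clk=0 n1=1 q=0
  Δ1: clk:0→1
  Δ2: q:0→1
  Δ3: x:1→0, n1:1→0
  (3Δ to stable)
t=1 Δ0: p=0 r=1 z=1 y=0 x=0 v=0 u=1 n0=0 n2=1 clk=1 n1=0 q=1
  Δ1: clk:1→0
  (1Δ to stable)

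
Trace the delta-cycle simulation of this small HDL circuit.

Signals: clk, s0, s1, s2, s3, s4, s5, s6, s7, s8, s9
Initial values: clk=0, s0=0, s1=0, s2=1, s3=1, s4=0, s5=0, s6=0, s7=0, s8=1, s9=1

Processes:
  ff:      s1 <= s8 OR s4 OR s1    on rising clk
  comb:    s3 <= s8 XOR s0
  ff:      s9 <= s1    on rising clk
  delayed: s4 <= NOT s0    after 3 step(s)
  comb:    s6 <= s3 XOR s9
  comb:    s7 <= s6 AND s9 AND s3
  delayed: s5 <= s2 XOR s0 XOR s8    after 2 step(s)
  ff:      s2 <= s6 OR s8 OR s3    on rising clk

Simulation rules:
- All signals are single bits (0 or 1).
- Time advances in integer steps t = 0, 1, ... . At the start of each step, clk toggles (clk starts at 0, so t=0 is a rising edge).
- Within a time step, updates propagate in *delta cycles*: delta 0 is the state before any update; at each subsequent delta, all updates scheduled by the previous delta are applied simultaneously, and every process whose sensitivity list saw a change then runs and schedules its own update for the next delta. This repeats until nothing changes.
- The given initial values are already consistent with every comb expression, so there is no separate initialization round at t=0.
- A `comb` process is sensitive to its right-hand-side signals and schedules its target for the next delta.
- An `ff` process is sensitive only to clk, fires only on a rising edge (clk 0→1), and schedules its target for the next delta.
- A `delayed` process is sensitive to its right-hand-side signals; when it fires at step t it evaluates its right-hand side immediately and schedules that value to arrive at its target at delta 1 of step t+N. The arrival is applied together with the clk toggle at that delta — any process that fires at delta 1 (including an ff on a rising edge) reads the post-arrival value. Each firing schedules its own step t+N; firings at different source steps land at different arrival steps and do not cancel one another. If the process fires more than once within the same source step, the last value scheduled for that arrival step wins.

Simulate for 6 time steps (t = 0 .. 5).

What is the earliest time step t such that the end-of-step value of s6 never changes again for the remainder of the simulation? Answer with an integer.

t0.Δ0 s5=0 s2=1 s8=1 s0=0 s6=0 s4=0 s3=1 s1=0 s9=1 clk=0 s7=0
t0.Δ1 s5=0 s2=1 s8=1 s0=0 s6=0 s4=0 s3=1 s1=0 s9=1 clk=1 s7=0
t0.Δ2 s5=0 s2=1 s8=1 s0=0 s6=0 s4=0 s3=1 s1=1 s9=0 clk=1 s7=0
t0.Δ3 s5=0 s2=1 s8=1 s0=0 s6=1 s4=0 s3=1 s1=1 s9=0 clk=1 s7=0
t1.Δ0 s5=0 s2=1 s8=1 s0=0 s6=1 s4=0 s3=1 s1=1 s9=0 clk=1 s7=0
t1.Δ1 s5=0 s2=1 s8=1 s0=0 s6=1 s4=0 s3=1 s1=1 s9=0 clk=0 s7=0
t2.Δ0 s5=0 s2=1 s8=1 s0=0 s6=1 s4=0 s3=1 s1=1 s9=0 clk=0 s7=0
t2.Δ1 s5=0 s2=1 s8=1 s0=0 s6=1 s4=0 s3=1 s1=1 s9=0 clk=1 s7=0
t2.Δ2 s5=0 s2=1 s8=1 s0=0 s6=1 s4=0 s3=1 s1=1 s9=1 clk=1 s7=0
t2.Δ3 s5=0 s2=1 s8=1 s0=0 s6=0 s4=0 s3=1 s1=1 s9=1 clk=1 s7=1
t2.Δ4 s5=0 s2=1 s8=1 s0=0 s6=0 s4=0 s3=1 s1=1 s9=1 clk=1 s7=0
t3.Δ0 s5=0 s2=1 s8=1 s0=0 s6=0 s4=0 s3=1 s1=1 s9=1 clk=1 s7=0
t3.Δ1 s5=0 s2=1 s8=1 s0=0 s6=0 s4=0 s3=1 s1=1 s9=1 clk=0 s7=0
t4.Δ0 s5=0 s2=1 s8=1 s0=0 s6=0 s4=0 s3=1 s1=1 s9=1 clk=0 s7=0
t4.Δ1 s5=0 s2=1 s8=1 s0=0 s6=0 s4=0 s3=1 s1=1 s9=1 clk=1 s7=0
t5.Δ0 s5=0 s2=1 s8=1 s0=0 s6=0 s4=0 s3=1 s1=1 s9=1 clk=1 s7=0
t5.Δ1 s5=0 s2=1 s8=1 s0=0 s6=0 s4=0 s3=1 s1=1 s9=1 clk=0 s7=0

2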